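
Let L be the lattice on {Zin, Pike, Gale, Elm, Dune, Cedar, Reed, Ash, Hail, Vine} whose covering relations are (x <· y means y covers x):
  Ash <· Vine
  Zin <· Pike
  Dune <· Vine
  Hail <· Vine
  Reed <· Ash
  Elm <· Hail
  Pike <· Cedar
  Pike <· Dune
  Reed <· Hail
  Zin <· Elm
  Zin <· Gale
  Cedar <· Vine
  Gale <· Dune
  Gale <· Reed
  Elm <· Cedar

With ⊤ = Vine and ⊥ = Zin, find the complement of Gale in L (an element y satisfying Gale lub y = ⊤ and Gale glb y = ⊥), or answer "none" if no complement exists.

Need y with Gale ∨ y = Vine and Gale ∧ y = Zin.
Checking each element gives: Cedar.

Cedar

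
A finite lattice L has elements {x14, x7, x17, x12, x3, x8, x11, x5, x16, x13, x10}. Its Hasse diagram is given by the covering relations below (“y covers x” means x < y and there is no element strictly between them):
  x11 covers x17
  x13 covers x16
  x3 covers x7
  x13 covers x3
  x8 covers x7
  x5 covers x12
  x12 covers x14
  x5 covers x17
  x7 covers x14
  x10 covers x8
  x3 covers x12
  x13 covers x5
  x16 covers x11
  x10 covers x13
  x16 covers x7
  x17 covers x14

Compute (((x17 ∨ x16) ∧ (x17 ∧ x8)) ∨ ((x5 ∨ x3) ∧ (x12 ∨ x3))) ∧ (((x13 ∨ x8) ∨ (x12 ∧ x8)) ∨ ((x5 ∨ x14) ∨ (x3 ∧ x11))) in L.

x17 ∨ x16 = x16
x17 ∧ x8 = x14
x16 ∧ x14 = x14
x5 ∨ x3 = x13
x12 ∨ x3 = x3
x13 ∧ x3 = x3
x14 ∨ x3 = x3
x13 ∨ x8 = x10
x12 ∧ x8 = x14
x10 ∨ x14 = x10
x5 ∨ x14 = x5
x3 ∧ x11 = x14
x5 ∨ x14 = x5
x10 ∨ x5 = x10
x3 ∧ x10 = x3

x3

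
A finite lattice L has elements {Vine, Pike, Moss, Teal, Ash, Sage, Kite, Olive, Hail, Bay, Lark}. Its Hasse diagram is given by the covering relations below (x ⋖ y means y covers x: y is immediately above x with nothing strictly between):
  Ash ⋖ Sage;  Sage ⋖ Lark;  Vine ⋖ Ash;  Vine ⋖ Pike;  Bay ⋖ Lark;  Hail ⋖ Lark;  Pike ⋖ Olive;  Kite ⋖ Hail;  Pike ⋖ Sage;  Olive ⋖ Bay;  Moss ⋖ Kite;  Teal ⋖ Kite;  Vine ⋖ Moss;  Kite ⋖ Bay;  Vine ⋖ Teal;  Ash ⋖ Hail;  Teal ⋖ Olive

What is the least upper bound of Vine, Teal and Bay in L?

Common upper bounds of {Vine, Teal, Bay}: Bay, Lark.
The least among these is Bay.

Bay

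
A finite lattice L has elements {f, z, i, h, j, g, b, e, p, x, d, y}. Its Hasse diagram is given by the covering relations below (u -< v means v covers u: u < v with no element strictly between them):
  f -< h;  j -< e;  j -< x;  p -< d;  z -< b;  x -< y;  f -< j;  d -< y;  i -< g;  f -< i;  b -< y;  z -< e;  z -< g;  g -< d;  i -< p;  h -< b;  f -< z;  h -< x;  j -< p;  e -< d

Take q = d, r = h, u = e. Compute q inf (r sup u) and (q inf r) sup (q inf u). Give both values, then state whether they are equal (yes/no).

d; e; no

r sup u = y, so q inf (r sup u) = d inf y = d.
q inf r = f and q inf u = e, so (q inf r) sup (q inf u) = f sup e = e.
Equal: no.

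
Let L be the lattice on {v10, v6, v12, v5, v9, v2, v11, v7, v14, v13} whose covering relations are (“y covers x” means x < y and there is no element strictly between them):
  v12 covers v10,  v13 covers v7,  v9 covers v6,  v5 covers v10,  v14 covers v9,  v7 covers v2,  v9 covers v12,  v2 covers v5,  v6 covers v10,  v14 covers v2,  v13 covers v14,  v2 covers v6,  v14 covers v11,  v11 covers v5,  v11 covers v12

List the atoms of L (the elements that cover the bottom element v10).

v12, v5, v6

The atoms are exactly the elements that cover v10: v12, v5, v6.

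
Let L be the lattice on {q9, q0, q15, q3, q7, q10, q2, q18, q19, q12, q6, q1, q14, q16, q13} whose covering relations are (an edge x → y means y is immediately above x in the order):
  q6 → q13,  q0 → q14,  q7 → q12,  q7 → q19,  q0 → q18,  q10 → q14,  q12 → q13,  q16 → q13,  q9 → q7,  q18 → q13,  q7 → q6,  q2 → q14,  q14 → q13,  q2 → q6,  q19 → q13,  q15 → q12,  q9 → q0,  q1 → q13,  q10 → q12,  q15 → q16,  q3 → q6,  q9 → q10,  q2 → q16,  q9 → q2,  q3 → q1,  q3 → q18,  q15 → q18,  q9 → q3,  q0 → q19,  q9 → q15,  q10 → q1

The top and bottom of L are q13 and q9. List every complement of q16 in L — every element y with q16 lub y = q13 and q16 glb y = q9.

q0, q1, q10, q19, q3, q7

Need y with q16 ∨ y = q13 and q16 ∧ y = q9.
Checking each element gives: q0, q1, q10, q19, q3, q7.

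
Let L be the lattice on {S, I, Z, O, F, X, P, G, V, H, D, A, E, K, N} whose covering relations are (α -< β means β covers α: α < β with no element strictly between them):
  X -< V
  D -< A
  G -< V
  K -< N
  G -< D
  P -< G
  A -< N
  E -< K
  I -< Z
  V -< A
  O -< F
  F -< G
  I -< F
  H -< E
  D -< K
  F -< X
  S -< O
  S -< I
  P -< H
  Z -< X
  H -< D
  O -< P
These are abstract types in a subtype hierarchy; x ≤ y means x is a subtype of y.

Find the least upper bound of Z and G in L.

Common upper bounds of {Z, G}: A, N, V.
The least among these is V.

V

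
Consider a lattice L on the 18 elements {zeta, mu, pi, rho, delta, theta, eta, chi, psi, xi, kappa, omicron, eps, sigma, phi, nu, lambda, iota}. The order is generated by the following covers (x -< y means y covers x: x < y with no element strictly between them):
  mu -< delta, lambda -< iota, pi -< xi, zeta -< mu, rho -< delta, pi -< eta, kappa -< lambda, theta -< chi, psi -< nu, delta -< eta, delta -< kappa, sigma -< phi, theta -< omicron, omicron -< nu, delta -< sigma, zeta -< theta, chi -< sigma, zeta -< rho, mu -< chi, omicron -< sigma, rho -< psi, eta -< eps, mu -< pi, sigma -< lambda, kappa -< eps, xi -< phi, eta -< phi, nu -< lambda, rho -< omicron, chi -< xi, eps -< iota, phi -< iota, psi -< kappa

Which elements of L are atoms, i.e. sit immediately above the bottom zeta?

mu, rho, theta

The atoms are exactly the elements that cover zeta: mu, rho, theta.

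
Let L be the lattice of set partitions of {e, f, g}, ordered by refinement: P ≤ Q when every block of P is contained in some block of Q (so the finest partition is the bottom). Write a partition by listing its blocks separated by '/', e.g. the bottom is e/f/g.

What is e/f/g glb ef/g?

The meet (common refinement) of e/f/g and ef/g intersects blocks pairwise, giving e/f/g.

e/f/g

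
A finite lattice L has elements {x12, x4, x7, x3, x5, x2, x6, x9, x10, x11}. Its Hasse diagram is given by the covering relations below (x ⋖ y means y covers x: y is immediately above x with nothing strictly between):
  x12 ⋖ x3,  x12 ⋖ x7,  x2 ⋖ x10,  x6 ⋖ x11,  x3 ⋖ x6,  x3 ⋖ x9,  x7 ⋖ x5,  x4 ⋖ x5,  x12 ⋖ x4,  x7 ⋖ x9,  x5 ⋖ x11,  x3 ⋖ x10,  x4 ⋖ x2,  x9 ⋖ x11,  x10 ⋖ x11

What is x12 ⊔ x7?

x7

Common upper bounds of {x12, x7}: x11, x5, x7, x9.
The least among these is x7.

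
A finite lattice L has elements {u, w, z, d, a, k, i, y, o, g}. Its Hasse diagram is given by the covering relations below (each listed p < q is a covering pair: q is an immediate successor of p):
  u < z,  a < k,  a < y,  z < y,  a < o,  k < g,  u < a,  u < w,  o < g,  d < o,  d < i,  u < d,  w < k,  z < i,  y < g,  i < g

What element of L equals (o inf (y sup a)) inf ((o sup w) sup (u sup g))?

a

y ∨ a = y
o ∧ y = a
o ∨ w = g
u ∨ g = g
g ∨ g = g
a ∧ g = a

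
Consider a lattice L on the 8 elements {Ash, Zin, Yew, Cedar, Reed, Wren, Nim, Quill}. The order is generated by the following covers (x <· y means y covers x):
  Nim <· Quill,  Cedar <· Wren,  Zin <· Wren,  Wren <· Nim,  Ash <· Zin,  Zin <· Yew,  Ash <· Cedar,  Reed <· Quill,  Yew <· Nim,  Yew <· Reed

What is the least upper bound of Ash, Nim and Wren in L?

Common upper bounds of {Ash, Nim, Wren}: Nim, Quill.
The least among these is Nim.

Nim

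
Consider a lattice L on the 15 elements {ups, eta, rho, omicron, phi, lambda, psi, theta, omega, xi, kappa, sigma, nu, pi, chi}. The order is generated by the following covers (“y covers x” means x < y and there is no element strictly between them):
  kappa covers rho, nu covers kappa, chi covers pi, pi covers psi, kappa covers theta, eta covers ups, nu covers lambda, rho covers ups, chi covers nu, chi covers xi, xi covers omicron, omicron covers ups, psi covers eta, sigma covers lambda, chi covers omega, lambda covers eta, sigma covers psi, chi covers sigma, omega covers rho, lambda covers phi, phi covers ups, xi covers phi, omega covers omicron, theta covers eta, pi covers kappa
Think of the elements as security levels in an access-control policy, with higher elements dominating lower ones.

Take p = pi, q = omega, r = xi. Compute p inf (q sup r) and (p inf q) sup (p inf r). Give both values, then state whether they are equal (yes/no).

pi; rho; no

q sup r = chi, so p inf (q sup r) = pi inf chi = pi.
p inf q = rho and p inf r = ups, so (p inf q) sup (p inf r) = rho sup ups = rho.
Equal: no.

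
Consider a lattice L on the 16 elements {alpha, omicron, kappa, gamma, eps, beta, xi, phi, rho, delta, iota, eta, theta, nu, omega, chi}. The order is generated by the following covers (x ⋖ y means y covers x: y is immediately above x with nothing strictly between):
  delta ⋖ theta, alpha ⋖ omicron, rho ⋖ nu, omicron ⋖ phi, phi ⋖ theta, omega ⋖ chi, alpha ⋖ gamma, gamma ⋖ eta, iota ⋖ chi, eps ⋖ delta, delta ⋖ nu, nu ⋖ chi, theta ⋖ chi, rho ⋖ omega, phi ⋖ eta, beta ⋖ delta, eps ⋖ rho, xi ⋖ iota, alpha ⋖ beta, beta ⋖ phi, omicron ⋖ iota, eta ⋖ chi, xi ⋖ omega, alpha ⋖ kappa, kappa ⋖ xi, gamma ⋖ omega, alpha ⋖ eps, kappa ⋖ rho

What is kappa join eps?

Common upper bounds of {kappa, eps}: chi, nu, omega, rho.
The least among these is rho.

rho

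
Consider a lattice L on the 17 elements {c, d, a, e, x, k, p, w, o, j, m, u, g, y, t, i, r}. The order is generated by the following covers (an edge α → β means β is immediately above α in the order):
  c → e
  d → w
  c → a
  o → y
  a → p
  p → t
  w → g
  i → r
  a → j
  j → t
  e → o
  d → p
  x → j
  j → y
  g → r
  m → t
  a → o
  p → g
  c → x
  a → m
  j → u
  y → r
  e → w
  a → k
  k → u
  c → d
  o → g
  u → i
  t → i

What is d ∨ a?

Common upper bounds of {d, a}: g, i, p, r, t.
The least among these is p.

p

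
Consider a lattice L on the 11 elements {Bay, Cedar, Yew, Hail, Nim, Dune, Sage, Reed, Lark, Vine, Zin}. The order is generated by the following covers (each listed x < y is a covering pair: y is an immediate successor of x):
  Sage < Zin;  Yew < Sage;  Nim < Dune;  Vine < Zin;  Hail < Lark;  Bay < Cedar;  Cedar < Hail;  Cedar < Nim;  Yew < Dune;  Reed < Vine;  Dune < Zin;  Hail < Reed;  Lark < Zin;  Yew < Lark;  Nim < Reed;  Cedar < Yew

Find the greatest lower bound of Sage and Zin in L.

Common lower bounds of {Sage, Zin}: Bay, Cedar, Sage, Yew.
The greatest among these is Sage.

Sage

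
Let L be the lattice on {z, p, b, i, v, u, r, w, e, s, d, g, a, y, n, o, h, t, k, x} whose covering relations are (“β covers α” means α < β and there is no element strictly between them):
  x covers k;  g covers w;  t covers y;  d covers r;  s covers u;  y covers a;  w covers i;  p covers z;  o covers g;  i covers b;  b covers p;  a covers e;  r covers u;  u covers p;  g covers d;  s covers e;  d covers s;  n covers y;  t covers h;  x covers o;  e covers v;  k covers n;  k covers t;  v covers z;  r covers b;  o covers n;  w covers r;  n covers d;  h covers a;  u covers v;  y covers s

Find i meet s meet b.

Common lower bounds of {i, s, b}: p, z.
The greatest among these is p.

p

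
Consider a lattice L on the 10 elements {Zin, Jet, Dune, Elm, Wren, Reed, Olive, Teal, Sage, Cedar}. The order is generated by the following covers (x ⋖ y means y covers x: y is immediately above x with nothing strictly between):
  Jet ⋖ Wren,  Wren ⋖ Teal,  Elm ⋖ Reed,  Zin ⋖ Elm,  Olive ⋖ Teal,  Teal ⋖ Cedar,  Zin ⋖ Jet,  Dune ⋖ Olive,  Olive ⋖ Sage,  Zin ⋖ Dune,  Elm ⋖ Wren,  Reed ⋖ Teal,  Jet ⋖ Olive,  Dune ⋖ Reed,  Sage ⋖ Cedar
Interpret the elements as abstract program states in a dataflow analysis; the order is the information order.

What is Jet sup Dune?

Olive

Common upper bounds of {Jet, Dune}: Cedar, Olive, Sage, Teal.
The least among these is Olive.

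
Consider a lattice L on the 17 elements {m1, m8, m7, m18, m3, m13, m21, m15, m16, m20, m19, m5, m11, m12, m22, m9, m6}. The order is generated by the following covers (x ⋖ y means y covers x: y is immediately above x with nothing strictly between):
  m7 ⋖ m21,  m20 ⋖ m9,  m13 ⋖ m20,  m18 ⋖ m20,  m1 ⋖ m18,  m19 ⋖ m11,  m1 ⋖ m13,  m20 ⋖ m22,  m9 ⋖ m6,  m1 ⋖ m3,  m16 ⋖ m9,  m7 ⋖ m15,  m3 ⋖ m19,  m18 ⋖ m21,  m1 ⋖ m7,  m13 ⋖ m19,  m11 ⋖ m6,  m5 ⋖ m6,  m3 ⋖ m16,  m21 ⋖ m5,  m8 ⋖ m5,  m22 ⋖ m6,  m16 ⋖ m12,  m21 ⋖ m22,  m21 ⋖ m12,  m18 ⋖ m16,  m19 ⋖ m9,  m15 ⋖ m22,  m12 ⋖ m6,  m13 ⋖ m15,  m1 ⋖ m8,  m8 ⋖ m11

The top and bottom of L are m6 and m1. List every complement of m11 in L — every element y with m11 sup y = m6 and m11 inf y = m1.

m18, m21, m7

Need y with m11 ∨ y = m6 and m11 ∧ y = m1.
Checking each element gives: m18, m21, m7.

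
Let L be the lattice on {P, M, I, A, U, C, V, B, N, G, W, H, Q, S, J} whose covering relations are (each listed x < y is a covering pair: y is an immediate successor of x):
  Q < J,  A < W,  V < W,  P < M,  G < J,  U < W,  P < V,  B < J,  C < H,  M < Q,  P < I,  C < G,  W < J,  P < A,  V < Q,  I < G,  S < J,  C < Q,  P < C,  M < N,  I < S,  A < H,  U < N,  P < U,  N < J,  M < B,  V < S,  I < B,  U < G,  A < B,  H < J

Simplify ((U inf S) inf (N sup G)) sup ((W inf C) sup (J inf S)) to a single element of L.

S

U ∧ S = P
N ∨ G = J
P ∧ J = P
W ∧ C = P
J ∧ S = S
P ∨ S = S
P ∨ S = S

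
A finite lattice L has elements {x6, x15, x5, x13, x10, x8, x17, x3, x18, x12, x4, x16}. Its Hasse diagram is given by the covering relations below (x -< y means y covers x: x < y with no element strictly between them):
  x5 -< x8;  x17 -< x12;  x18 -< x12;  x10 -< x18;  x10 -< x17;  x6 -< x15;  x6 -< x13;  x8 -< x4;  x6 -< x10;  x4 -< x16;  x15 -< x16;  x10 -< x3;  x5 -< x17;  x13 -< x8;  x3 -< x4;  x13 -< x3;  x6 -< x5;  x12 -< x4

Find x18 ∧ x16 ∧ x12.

Common lower bounds of {x18, x16, x12}: x10, x18, x6.
The greatest among these is x18.

x18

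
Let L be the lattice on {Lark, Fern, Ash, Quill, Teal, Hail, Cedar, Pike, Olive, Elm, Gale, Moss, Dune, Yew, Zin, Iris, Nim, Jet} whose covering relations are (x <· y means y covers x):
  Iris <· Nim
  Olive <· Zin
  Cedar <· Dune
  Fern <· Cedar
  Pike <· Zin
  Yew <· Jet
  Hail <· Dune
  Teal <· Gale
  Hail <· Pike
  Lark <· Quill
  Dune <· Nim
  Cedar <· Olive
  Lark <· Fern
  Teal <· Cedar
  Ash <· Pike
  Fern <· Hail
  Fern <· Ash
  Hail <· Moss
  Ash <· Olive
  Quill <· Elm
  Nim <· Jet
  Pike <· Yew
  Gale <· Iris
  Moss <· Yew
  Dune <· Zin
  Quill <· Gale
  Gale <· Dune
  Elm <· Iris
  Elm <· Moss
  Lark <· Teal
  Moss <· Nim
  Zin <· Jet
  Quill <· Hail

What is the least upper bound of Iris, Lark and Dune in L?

Common upper bounds of {Iris, Lark, Dune}: Jet, Nim.
The least among these is Nim.

Nim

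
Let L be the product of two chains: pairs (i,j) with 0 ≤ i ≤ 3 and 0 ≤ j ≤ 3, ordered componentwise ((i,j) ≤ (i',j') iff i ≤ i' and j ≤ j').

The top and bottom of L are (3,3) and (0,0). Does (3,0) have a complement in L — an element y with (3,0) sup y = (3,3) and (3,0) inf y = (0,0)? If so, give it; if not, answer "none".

(0,3)

Need y with (3,0) ∨ y = (3,3) and (3,0) ∧ y = (0,0).
Checking each element gives: (0,3).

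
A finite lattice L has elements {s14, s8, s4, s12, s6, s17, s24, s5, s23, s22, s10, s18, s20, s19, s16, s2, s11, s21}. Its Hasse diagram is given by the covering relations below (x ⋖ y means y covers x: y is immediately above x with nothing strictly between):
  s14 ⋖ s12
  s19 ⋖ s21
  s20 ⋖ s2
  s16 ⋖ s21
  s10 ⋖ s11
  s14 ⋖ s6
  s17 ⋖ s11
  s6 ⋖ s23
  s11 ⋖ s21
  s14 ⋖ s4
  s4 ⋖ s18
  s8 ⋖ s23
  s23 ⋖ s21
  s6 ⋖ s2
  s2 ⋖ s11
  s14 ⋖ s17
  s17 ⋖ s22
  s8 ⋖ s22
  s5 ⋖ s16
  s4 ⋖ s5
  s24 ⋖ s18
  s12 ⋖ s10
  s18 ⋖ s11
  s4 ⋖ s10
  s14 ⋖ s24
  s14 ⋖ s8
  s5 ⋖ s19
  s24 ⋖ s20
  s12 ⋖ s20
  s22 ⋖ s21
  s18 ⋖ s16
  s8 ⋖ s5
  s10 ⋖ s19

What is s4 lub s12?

Common upper bounds of {s4, s12}: s10, s11, s19, s21.
The least among these is s10.

s10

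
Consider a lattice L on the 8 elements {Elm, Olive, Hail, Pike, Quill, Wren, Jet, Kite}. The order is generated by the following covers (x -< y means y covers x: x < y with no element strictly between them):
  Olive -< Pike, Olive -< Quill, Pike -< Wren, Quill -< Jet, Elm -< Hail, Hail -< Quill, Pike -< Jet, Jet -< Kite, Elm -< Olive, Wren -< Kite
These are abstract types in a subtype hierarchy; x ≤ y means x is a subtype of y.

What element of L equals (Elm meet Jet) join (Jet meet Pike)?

Pike

Elm ∧ Jet = Elm
Jet ∧ Pike = Pike
Elm ∨ Pike = Pike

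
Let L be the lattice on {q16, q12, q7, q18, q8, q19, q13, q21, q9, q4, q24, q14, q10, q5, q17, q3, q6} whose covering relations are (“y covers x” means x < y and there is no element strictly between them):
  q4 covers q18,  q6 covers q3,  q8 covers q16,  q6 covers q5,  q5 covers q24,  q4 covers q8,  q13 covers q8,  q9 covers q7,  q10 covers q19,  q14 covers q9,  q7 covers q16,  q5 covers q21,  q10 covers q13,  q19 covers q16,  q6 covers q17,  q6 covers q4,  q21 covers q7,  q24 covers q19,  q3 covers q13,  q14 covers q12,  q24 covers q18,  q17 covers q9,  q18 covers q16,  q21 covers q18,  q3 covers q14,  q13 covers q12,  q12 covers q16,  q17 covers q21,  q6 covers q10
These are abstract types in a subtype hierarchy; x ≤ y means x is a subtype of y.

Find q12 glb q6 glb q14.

Common lower bounds of {q12, q6, q14}: q12, q16.
The greatest among these is q12.

q12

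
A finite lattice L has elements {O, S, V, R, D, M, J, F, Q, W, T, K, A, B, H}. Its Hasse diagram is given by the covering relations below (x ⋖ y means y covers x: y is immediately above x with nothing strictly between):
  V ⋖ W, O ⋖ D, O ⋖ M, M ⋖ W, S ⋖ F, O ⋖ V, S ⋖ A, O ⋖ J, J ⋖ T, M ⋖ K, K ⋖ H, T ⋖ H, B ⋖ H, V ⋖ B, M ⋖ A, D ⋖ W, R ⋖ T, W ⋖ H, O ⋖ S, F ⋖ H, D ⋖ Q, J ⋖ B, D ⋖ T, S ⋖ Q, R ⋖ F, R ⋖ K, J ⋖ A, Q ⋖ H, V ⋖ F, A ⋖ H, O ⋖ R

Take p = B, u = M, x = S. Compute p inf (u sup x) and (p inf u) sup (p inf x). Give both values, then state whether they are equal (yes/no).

J; O; no

u sup x = A, so p inf (u sup x) = B inf A = J.
p inf u = O and p inf x = O, so (p inf u) sup (p inf x) = O sup O = O.
Equal: no.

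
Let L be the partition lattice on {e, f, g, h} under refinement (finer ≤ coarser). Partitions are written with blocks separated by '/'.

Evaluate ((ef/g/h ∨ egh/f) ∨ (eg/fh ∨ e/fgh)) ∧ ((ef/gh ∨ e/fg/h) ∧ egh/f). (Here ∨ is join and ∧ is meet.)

ef/g/h ∨ egh/f = efgh
eg/fh ∨ e/fgh = efgh
efgh ∨ efgh = efgh
ef/gh ∨ e/fg/h = efgh
efgh ∧ egh/f = egh/f
efgh ∧ egh/f = egh/f

egh/f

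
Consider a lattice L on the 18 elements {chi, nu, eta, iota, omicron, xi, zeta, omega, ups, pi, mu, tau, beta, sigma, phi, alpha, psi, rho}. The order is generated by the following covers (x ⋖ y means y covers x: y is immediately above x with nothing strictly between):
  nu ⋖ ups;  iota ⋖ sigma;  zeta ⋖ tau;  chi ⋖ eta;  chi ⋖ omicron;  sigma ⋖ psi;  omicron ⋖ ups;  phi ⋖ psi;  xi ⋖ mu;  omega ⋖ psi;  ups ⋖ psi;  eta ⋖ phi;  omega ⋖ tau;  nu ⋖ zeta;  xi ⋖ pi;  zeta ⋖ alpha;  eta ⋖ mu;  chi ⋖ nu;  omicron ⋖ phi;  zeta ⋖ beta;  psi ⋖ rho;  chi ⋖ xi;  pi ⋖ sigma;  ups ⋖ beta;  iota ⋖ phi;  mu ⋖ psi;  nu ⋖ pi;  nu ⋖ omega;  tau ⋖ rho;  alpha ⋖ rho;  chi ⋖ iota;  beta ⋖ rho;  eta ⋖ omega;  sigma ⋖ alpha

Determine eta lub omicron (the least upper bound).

phi

Common upper bounds of {eta, omicron}: phi, psi, rho.
The least among these is phi.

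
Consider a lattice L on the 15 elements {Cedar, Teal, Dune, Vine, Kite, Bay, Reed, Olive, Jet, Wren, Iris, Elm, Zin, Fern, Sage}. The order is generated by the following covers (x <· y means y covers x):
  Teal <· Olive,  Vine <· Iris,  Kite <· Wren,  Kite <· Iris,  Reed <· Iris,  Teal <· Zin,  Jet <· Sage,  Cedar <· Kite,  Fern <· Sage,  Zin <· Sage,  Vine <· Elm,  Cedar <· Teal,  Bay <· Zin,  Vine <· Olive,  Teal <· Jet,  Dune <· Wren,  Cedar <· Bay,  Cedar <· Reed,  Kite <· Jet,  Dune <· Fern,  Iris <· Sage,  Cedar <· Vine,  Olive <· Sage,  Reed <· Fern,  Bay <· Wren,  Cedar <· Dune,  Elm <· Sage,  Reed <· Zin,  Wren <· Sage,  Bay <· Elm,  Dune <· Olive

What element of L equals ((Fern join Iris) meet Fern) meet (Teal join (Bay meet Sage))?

Fern ∨ Iris = Sage
Sage ∧ Fern = Fern
Bay ∧ Sage = Bay
Teal ∨ Bay = Zin
Fern ∧ Zin = Reed

Reed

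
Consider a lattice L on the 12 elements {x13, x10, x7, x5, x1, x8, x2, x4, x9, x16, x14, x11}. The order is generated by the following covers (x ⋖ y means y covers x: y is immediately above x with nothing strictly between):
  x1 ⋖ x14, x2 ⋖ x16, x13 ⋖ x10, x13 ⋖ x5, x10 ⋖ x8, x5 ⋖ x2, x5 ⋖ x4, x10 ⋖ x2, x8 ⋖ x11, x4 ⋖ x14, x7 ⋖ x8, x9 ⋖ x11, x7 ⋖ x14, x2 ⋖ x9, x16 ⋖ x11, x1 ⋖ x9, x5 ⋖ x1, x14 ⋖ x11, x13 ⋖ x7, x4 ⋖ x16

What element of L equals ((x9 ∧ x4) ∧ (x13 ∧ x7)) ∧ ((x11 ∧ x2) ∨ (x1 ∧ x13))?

x9 ∧ x4 = x5
x13 ∧ x7 = x13
x5 ∧ x13 = x13
x11 ∧ x2 = x2
x1 ∧ x13 = x13
x2 ∨ x13 = x2
x13 ∧ x2 = x13

x13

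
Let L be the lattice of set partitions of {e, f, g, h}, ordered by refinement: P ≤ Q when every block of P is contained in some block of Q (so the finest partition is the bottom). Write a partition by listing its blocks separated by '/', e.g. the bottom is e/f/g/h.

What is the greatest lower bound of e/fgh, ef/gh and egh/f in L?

The meet (common refinement) of e/fgh, ef/gh, egh/f intersects blocks pairwise, giving e/f/gh.

e/f/gh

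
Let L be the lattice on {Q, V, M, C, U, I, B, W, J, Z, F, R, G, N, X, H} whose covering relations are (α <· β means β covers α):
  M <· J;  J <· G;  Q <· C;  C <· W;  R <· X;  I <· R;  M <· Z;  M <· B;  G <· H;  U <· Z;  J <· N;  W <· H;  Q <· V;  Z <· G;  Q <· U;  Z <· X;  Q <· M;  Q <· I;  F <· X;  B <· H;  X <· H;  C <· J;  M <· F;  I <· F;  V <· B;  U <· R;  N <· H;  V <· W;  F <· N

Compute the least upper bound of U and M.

Common upper bounds of {U, M}: G, H, X, Z.
The least among these is Z.

Z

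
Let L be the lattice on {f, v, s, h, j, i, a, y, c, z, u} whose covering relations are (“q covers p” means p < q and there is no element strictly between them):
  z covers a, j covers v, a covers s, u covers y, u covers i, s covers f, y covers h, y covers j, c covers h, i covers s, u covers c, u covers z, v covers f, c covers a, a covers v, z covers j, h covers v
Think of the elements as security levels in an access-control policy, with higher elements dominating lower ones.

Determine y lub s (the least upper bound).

u

Common upper bounds of {y, s}: u.
The least among these is u.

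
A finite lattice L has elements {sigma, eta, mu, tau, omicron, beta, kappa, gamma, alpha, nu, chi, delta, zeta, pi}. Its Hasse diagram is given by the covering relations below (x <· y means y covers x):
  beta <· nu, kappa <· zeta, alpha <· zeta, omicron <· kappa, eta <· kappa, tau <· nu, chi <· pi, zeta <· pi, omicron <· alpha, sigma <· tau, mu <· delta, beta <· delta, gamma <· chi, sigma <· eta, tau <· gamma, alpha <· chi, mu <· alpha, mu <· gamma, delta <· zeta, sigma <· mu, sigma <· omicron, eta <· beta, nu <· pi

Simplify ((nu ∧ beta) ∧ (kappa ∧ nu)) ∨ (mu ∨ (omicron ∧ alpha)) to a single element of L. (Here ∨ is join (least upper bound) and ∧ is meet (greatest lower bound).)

nu ∧ beta = beta
kappa ∧ nu = eta
beta ∧ eta = eta
omicron ∧ alpha = omicron
mu ∨ omicron = alpha
eta ∨ alpha = zeta

zeta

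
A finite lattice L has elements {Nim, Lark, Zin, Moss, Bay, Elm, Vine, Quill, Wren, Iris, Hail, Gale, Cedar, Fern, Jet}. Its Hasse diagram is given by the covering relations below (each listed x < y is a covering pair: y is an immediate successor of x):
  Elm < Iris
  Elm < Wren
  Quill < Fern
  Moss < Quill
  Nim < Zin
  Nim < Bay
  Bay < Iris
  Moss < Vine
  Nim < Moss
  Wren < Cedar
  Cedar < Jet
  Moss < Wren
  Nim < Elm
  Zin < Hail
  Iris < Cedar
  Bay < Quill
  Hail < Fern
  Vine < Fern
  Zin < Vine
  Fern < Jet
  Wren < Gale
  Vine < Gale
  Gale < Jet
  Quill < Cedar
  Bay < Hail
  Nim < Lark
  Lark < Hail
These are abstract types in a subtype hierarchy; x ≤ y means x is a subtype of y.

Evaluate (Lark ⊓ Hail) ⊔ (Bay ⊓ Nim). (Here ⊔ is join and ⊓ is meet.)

Lark

Lark ∧ Hail = Lark
Bay ∧ Nim = Nim
Lark ∨ Nim = Lark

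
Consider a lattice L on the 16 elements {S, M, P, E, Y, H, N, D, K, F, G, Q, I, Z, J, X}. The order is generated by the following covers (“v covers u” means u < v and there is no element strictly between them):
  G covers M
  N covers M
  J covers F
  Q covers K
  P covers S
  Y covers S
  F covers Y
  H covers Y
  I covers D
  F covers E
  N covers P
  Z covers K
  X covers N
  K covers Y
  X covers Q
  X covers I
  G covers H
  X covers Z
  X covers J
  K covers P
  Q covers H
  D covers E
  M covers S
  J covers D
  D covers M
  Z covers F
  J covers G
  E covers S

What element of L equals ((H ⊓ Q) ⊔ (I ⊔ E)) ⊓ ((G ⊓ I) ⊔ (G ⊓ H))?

H ∧ Q = H
I ∨ E = I
H ∨ I = X
G ∧ I = M
G ∧ H = H
M ∨ H = G
X ∧ G = G

G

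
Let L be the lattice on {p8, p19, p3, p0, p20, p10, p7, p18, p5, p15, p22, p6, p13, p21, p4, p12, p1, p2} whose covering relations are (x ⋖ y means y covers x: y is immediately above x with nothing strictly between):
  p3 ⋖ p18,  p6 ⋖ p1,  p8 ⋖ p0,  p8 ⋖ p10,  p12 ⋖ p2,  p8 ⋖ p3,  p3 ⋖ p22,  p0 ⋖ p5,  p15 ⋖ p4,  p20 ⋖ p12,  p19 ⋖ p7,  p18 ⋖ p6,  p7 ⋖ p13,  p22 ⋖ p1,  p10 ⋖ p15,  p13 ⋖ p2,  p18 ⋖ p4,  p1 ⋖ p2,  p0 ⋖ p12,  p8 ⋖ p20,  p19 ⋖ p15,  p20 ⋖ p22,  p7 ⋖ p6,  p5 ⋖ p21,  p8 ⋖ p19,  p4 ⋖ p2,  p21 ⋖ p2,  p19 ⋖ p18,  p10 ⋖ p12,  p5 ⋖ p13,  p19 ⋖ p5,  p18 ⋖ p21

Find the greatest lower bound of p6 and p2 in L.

p6

Common lower bounds of {p6, p2}: p18, p19, p3, p6, p7, p8.
The greatest among these is p6.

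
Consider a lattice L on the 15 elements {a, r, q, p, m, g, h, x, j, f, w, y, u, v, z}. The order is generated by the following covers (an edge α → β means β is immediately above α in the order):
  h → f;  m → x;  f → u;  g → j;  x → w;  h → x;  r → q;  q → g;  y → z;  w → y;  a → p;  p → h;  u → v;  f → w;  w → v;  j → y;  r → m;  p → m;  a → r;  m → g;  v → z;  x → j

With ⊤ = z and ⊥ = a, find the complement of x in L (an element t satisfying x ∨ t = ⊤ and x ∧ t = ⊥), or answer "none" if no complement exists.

For every candidate t, either x ∨ t ≠ z or x ∧ t ≠ a; no complement exists.

none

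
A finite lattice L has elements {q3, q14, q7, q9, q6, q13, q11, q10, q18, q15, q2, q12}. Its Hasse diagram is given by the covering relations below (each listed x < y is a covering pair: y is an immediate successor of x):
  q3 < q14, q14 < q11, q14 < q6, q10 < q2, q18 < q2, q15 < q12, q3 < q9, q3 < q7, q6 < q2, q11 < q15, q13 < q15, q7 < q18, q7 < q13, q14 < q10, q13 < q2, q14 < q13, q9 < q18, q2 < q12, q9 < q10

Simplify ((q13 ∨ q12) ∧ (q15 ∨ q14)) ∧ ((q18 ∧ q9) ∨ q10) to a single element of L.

q14

q13 ∨ q12 = q12
q15 ∨ q14 = q15
q12 ∧ q15 = q15
q18 ∧ q9 = q9
q9 ∨ q10 = q10
q15 ∧ q10 = q14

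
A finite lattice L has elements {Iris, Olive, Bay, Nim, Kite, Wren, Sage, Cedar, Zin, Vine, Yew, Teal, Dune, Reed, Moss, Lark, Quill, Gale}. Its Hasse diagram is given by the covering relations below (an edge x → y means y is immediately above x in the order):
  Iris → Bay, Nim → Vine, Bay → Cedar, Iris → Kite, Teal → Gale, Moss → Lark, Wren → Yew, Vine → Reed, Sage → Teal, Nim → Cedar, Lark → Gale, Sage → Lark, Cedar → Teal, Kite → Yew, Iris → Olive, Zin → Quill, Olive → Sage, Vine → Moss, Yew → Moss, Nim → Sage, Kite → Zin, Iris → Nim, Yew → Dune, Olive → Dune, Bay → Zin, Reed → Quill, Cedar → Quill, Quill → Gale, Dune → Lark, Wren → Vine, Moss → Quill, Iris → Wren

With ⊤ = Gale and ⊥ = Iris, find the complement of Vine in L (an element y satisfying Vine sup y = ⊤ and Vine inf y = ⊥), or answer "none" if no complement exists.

For every candidate y, either Vine ∨ y ≠ Gale or Vine ∧ y ≠ Iris; no complement exists.

none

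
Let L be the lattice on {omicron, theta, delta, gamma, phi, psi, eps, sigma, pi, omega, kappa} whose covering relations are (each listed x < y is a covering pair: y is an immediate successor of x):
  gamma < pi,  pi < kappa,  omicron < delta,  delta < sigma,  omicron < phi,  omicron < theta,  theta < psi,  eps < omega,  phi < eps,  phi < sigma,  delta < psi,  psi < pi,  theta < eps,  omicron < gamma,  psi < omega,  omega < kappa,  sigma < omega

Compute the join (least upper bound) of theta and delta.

psi

Common upper bounds of {theta, delta}: kappa, omega, pi, psi.
The least among these is psi.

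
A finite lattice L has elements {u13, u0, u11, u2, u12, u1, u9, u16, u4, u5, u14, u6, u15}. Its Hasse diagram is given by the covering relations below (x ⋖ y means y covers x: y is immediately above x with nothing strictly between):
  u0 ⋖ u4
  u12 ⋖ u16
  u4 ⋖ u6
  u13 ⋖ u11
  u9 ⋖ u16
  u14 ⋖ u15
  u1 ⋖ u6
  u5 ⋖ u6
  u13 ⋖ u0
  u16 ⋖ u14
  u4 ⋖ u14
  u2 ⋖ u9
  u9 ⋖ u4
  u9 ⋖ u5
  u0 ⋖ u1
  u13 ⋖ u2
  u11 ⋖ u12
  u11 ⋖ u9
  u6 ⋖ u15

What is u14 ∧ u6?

u4

Common lower bounds of {u14, u6}: u0, u11, u13, u2, u4, u9.
The greatest among these is u4.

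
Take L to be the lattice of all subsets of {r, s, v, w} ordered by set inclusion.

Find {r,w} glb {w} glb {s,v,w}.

{w}

Common lower bounds of {{r,w}, {w}, {s,v,w}}: {w}, ∅.
The greatest among these is {w}.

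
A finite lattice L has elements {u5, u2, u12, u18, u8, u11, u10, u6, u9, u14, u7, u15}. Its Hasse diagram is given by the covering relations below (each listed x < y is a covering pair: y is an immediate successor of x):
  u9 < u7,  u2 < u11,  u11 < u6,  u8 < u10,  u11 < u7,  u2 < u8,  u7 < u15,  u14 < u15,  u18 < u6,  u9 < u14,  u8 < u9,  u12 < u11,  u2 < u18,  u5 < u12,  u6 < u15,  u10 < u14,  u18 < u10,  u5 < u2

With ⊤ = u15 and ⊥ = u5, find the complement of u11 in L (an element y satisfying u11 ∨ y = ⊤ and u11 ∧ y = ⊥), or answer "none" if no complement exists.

none

For every candidate y, either u11 ∨ y ≠ u15 or u11 ∧ y ≠ u5; no complement exists.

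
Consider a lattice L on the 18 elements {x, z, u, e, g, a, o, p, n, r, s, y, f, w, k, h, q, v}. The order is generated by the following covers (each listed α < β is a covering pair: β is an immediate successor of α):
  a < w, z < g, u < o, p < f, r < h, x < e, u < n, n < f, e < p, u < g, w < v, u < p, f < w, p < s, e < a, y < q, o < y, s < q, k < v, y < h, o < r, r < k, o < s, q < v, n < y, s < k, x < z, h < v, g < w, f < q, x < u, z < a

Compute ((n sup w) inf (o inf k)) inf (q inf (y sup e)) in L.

u

n ∨ w = w
o ∧ k = o
w ∧ o = u
y ∨ e = q
q ∧ q = q
u ∧ q = u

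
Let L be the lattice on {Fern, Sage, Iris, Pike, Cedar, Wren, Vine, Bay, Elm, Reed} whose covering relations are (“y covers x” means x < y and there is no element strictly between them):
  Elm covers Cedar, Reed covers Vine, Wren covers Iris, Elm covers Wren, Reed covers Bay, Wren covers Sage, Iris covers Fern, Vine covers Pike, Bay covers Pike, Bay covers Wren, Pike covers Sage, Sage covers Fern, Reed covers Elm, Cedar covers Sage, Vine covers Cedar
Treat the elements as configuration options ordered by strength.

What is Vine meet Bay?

Common lower bounds of {Vine, Bay}: Fern, Pike, Sage.
The greatest among these is Pike.

Pike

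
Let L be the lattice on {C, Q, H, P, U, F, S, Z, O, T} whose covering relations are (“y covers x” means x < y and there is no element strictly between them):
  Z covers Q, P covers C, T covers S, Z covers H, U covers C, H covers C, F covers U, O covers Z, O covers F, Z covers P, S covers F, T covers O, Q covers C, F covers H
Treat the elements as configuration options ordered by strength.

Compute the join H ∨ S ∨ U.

S

Common upper bounds of {H, S, U}: S, T.
The least among these is S.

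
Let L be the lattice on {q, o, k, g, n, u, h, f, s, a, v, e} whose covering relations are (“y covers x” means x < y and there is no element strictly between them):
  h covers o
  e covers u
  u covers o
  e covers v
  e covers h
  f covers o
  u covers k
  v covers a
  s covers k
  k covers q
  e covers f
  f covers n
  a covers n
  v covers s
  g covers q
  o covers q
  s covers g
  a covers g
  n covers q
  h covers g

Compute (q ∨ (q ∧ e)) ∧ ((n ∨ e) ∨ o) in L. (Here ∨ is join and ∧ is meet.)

q ∧ e = q
q ∨ q = q
n ∨ e = e
e ∨ o = e
q ∧ e = q

q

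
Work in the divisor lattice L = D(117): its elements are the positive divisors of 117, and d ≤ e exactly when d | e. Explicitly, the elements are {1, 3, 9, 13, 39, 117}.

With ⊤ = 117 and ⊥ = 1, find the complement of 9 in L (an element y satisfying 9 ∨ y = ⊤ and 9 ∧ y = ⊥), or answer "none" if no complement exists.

13

Need y with 9 ∨ y = 117 and 9 ∧ y = 1.
Checking each element gives: 13.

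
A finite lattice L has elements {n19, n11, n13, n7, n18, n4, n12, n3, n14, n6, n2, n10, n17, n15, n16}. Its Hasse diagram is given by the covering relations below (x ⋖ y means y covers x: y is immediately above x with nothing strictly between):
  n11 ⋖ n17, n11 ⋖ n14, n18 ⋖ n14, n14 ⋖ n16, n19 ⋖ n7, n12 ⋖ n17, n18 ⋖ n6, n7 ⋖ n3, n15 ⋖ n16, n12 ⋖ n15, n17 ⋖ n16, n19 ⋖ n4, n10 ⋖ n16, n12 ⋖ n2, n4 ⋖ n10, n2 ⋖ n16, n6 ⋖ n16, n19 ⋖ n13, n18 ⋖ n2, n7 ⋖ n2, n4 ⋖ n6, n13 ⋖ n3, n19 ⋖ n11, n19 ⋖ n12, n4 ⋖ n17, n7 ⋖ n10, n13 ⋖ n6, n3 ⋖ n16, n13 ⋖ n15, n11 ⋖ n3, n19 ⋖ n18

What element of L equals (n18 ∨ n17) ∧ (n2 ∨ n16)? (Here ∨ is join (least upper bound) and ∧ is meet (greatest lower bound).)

n18 ∨ n17 = n16
n2 ∨ n16 = n16
n16 ∧ n16 = n16

n16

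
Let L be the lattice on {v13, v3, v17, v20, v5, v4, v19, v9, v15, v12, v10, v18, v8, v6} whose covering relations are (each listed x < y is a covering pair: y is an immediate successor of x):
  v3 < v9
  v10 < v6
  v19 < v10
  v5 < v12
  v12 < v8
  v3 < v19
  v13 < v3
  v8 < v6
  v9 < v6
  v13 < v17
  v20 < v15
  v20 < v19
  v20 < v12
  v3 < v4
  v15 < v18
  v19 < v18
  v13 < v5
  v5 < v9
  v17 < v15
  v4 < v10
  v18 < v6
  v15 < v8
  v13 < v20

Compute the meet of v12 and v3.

v13

Common lower bounds of {v12, v3}: v13.
The greatest among these is v13.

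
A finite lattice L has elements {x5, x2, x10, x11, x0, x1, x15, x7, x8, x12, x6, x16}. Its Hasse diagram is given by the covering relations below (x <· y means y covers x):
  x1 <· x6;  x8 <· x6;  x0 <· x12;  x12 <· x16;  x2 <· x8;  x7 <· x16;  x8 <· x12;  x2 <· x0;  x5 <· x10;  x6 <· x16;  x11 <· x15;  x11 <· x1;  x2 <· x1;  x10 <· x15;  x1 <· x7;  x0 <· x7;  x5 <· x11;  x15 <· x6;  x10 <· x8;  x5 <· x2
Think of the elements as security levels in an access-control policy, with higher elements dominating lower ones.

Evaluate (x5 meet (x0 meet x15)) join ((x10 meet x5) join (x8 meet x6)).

x0 ∧ x15 = x5
x5 ∧ x5 = x5
x10 ∧ x5 = x5
x8 ∧ x6 = x8
x5 ∨ x8 = x8
x5 ∨ x8 = x8

x8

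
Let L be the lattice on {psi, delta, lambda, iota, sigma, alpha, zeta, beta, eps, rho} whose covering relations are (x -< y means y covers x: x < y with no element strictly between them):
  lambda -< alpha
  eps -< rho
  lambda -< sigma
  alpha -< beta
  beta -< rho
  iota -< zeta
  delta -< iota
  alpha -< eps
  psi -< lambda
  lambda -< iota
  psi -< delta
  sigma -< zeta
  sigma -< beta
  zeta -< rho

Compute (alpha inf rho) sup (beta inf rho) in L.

alpha ∧ rho = alpha
beta ∧ rho = beta
alpha ∨ beta = beta

beta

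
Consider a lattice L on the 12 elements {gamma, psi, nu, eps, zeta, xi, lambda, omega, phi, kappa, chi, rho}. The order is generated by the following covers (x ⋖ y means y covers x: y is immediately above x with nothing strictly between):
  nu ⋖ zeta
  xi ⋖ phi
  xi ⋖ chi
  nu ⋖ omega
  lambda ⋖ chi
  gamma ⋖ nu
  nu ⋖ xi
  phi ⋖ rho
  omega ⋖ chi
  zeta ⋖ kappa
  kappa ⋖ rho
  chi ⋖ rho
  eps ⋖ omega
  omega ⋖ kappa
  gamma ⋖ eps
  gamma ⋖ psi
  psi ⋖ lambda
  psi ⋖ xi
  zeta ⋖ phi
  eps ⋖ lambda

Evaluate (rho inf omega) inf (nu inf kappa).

nu

rho ∧ omega = omega
nu ∧ kappa = nu
omega ∧ nu = nu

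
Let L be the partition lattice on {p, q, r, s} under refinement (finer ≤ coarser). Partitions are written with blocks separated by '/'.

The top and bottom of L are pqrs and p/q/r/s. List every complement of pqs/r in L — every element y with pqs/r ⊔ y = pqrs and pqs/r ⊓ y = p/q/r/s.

p/q/rs, p/qr/s, pr/q/s

Need y with pqs/r ∨ y = pqrs and pqs/r ∧ y = p/q/r/s.
Checking each element gives: p/q/rs, p/qr/s, pr/q/s.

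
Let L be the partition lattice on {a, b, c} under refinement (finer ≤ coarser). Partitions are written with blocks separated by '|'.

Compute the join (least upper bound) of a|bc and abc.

The join of a|bc and abc merges any blocks that overlap across the partitions, giving abc.

abc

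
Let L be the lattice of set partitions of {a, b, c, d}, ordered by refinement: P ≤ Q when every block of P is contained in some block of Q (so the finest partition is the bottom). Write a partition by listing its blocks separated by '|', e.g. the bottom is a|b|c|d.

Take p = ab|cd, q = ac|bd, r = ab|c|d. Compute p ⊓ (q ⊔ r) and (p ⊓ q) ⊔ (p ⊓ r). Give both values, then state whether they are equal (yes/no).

ab|cd; ab|c|d; no

q ⊔ r = abcd, so p ⊓ (q ⊔ r) = ab|cd ⊓ abcd = ab|cd.
p ⊓ q = a|b|c|d and p ⊓ r = ab|c|d, so (p ⊓ q) ⊔ (p ⊓ r) = a|b|c|d ⊔ ab|c|d = ab|c|d.
Equal: no.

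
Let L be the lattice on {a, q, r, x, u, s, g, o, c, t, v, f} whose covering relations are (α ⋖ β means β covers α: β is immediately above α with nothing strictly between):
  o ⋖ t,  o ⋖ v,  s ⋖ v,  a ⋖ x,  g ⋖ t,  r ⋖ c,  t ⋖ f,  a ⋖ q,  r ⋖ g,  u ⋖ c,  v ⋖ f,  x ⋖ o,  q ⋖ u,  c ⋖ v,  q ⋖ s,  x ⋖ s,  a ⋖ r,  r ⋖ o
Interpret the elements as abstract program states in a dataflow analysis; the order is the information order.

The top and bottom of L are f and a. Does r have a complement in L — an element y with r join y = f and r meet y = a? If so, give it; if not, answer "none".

none

For every candidate y, either r ∨ y ≠ f or r ∧ y ≠ a; no complement exists.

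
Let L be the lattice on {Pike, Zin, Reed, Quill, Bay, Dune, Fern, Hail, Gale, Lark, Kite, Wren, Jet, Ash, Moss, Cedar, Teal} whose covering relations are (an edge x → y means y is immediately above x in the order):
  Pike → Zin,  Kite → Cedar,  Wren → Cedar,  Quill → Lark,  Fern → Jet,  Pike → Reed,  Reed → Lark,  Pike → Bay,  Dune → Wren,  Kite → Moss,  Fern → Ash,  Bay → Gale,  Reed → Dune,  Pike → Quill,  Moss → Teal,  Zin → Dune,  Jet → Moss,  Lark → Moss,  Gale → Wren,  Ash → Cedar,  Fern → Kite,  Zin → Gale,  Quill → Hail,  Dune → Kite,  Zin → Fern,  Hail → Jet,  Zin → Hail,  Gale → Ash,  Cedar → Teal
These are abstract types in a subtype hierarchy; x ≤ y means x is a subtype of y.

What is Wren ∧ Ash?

Gale

Common lower bounds of {Wren, Ash}: Bay, Gale, Pike, Zin.
The greatest among these is Gale.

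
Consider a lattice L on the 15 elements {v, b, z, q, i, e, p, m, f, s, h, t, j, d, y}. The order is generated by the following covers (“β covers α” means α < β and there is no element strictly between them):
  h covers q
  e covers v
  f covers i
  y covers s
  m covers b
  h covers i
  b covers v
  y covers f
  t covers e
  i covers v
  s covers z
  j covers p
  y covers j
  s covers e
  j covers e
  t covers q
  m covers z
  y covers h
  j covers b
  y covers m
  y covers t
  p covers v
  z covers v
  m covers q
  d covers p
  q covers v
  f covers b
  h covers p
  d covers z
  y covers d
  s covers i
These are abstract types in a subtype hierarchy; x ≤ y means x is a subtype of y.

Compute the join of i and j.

y

Common upper bounds of {i, j}: y.
The least among these is y.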